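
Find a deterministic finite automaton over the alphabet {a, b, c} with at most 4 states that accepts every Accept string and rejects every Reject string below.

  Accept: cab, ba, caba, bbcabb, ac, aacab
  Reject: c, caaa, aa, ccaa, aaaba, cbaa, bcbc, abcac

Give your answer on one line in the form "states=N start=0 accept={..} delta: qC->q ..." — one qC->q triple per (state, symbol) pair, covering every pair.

State merging on the prefix tree: take the shortest (then alphabetical) example prefix whose next move is undefined and point that move at state 0, else 1, else 2, ...; a target is out if some Accept/Reject pair would then sit in one state with the same input left (inseparable). If every existing state is out, open a new one.
a: 0a undefined. 0a->0: no, ba/aaaba meet in 0 with "ba" left. Open state 1: 0a->1.
b: 0b undefined. 0b->0: ok.
c: 0c undefined. 0c->0: ok.
aa: 1a undefined. 1a->0: no, ba/caaa meet in 1. 1a->1: no, ba/caaa meet in 1. Open state 2: 1a->2.
ab: 1b undefined. 1b->0: no, cab/c meet in 0. 1b->1: no, caba/aa meet in 2. 1b->2: no, cab/aa meet in 2. Open state 3: 1b->3.
ac: 1c undefined. 1c->0: no, ac/c meet in 0. 1c->1: ok.
aaa: 2a undefined. 2a->0: no, ba/aaaba meet in 1. 2a->1: no, ba/caaa meet in 1. 2a->2: ok.
aac: 2c undefined. 2c->0: ok.
abc: 3c undefined. 3c->0: no, ba/abcac meet in 1. 3c->1: ok.
aaab: 2b undefined. 2b->0: no, ba/aaaba meet in 1. 2b->1: ok.
caba: 3a undefined. 3a->0: no, caba/c meet in 0. 3a->1: ok.
bbcabb: 3b undefined. 3b->0: no, bbcabb/c meet in 0. 3b->1: ok.
All examples now run through 4 states with every (state, symbol) defined. Accept strings end in {1,3}, Reject strings end in {0,2}; accept={1,3}.

states=4 start=0 accept={1,3} delta: 0a->1 0b->0 0c->0 1a->2 1b->3 1c->1 2a->2 2b->1 2c->0 3a->1 3b->1 3c->1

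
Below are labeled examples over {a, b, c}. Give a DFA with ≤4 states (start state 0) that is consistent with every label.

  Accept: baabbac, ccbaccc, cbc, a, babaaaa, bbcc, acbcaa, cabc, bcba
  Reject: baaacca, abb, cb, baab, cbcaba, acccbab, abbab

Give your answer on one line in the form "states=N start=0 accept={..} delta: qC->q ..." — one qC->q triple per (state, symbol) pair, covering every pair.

states=4 start=0 accept={0,3} delta: 0a->0 0b->1 0c->0 1a->1 1b->2 1c->3 2a->0 2b->0 2c->0 3a->0 3b->0 3c->1

Grow the machine one transition at a time. Run the examples from 0; the earliest place one falls off (shortest prefix, ties alphabetical) gets sent to the lowest-numbered state that keeps every Accept/Reject pair distinguishable — a pair clashes when both reach the same state with identical unread suffix — and to a fresh state only if none does.
a: 0a undefined. 0a->0: ok.
b: 0b undefined. 0b->0: no, a/abb meet in 0. Open state 1: 0b->1.
c: 0c undefined. 0c->0: ok.
ba: 1a undefined. 1a->0: no, ccbaccc/baaacca meet in 0. 1a->1: ok.
bb: 1b undefined. 1b->0: no, a/abb meet in 0. 1b->1: no, babaaaa/abb meet in 1. Open state 2: 1b->2.
bc: 1c undefined. 1c->0: no, ccbaccc/baaacca meet in 0. 1c->1: no, ccbaccc/baaacca meet in 1. 1c->2: no, cbc/abb meet in 2. Open state 3: 1c->3.
bbc: 2c undefined. 2c->0: ok.
bcb: 3b undefined. 3b->0: ok.
abba: 2a undefined. 2a->0: ok.
cbca: 3a undefined. 3a->0: ok.
baabb: 2b undefined. 2b->0: ok.
baaacc: 3c undefined. 3c->0: no, baabbac/baaacca meet in 0. 3c->1: ok.
All examples now run through 4 states with every (state, symbol) defined. Accept strings end in {0,3}, Reject strings end in {1,2}; accept={0,3}.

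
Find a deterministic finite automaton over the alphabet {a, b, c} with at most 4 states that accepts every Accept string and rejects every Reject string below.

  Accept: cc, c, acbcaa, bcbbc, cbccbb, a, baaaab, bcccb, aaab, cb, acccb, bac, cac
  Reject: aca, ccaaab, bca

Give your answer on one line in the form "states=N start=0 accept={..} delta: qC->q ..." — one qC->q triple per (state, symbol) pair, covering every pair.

Fold the examples into a partial DFA from state 0: repeatedly fix the first undefined (state, symbol) met by the shortest-then-alphabetical prefix, trying targets in increasing order and rejecting any under which an Accept and a Reject string meet in one state with the same remainder; add a state when all current targets are rejected. Accepting states are where Accept strings end.
a: 0a undefined. 0a->0: ok.
b: 0b undefined. 0b->0: ok.
c: 0c undefined. 0c->0: no, cc/aca meet in 0. Open state 1: 0c->1.
ca: 1a undefined. 1a->0: no, a/aca meet in 0. 1a->1: no, c/aca meet in 1. Open state 2: 1a->2.
cb: 1b undefined. 1b->0: ok.
cc: 1c undefined. 1c->0: no, cc/ccaaab meet in 0. 1c->1: ok.
cac: 2c undefined. 2c->0: ok.
ccaa: 2a undefined. 2a->0: no, acbcaa/ccaaab meet in 0. 2a->1: ok.
ccaaab: 2b undefined. 2b->0: no, cbccbb/ccaaab meet in 0. 2b->1: no, cc/ccaaab meet in 1. 2b->2: ok.
All examples now run through 3 states with every (state, symbol) defined. Accept strings end in {0,1}, Reject strings end in {2}; accept={0,1}.

states=3 start=0 accept={0,1} delta: 0a->0 0b->0 0c->1 1a->2 1b->0 1c->1 2a->1 2b->2 2c->0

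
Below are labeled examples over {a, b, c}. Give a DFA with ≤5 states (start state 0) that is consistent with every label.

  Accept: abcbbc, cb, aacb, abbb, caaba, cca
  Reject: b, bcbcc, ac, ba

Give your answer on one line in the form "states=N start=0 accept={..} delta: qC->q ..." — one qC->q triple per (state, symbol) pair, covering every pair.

states=3 start=0 accept={0,2} delta: 0a->0 0b->1 0c->1 1a->1 1b->2 1c->0 2a->0 2b->0 2c->0

Grow the machine one transition at a time. Run the examples from 0; the earliest place one falls off (shortest prefix, ties alphabetical) gets sent to the lowest-numbered state that keeps every Accept/Reject pair distinguishable — a pair clashes when both reach the same state with identical unread suffix — and to a fresh state only if none does.
a: 0a undefined. 0a->0: ok.
b: 0b undefined. 0b->0: no, abbb/b meet in 0. Open state 1: 0b->1.
c: 0c undefined. 0c->0: no, cb/b meet in 1. 0c->1: ok.
ba: 1a undefined. 1a->0: no, caaba/ba meet in 0. 1a->1: ok.
bc: 1c undefined. 1c->0: ok.
cb: 1b undefined. 1b->0: no, abcbbc/b meet in 1. 1b->1: no, cb/b meet in 1. Open state 2: 1b->2.
abbb: 2b undefined. 2b->0: ok.
caaba: 2a undefined. 2a->0: ok.
abcbbc: 2c undefined. 2c->0: ok.
All examples now run through 3 states with every (state, symbol) defined. Accept strings end in {0,2}, Reject strings end in {1}; accept={0,2}.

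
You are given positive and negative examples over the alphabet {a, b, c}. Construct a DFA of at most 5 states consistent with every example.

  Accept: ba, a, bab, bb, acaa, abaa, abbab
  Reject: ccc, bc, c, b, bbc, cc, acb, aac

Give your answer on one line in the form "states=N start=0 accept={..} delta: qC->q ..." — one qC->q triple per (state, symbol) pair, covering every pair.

states=4 start=0 accept={0,3} delta: 0a->0 0b->1 0c->2 1a->3 1b->3 1c->1 2a->0 2b->1 2c->1 3a->3 3b->0 3c->1

Fold the examples into a partial DFA from state 0: repeatedly fix the first undefined (state, symbol) met by the shortest-then-alphabetical prefix, trying targets in increasing order and rejecting any under which an Accept and a Reject string meet in one state with the same remainder; add a state when all current targets are rejected. Accepting states are where Accept strings end.
a: 0a undefined. 0a->0: ok.
b: 0b undefined. 0b->0: no, ba/b meet in 0. Open state 1: 0b->1.
c: 0c undefined. 0c->0: no, a/ccc meet in 0. 0c->1: no, bb/acb meet in 1 with "b" left. Open state 2: 0c->2.
ba: 1a undefined. 1a->0: no, bab/b meet in 1. 1a->1: no, ba/b meet in 1. 1a->2: no, ba/c meet in 2. Open state 3: 1a->3.
bb: 1b undefined. 1b->0: no, abbab/b meet in 1. 1b->1: no, bb/b meet in 1. 1b->2: no, bb/c meet in 2. 1b->3: ok.
bc: 1c undefined. 1c->0: no, a/bc meet in 0. 1c->1: ok.
cc: 2c undefined. 2c->0: no, a/cc meet in 0. 2c->1: ok.
aca: 2a undefined. 2a->0: ok.
acb: 2b undefined. 2b->0: no, a/acb meet in 0. 2b->1: ok.
bab: 3b undefined. 3b->0: ok.
bbc: 3c undefined. 3c->0: no, a/bbc meet in 0. 3c->1: ok.
abaa: 3a undefined. 3a->0: no, abbab/ccc meet in 1. 3a->1: no, abaa/ccc meet in 1. 3a->2: no, abaa/c meet in 2. 3a->3: ok.
All examples now run through 4 states with every (state, symbol) defined. Accept strings end in {0,3}, Reject strings end in {1,2}; accept={0,3}.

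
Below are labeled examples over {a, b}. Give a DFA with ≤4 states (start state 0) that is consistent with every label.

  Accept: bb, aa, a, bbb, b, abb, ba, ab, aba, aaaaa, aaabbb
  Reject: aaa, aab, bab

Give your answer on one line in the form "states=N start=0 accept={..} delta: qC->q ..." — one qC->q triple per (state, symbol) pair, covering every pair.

State merging on the prefix tree: take the shortest (then alphabetical) example prefix whose next move is undefined and point that move at state 0, else 1, else 2, ...; a target is out if some Accept/Reject pair would then sit in one state with the same input left (inseparable). If every existing state is out, open a new one.
a: 0a undefined. 0a->0: no, aa/aaa meet in 0. Open state 1: 0a->1.
b: 0b undefined. 0b->0: no, ab/bab meet in 1 with "b" left. 0b->1: ok.
aa: 1a undefined. 1a->0: no, a/aaa meet in 1. 1a->1: no, bb/aab meet in 1 with "b" left. Open state 2: 1a->2.
ab: 1b undefined. 1b->0: ok.
aaa: 2a undefined. 2a->0: no, bb/aaa meet in 0. 2a->1: no, a/aaa meet in 1. 2a->2: no, aa/aaa meet in 2. Open state 3: 2a->3.
aab: 2b undefined. 2b->0: no, bb/aab meet in 0. 2b->1: no, a/aab meet in 1. 2b->2: no, aa/aab meet in 2. 2b->3: ok.
aaaa: 3a undefined. 3a->0: ok.
aaab: 3b undefined. 3b->0: ok.
All examples now run through 4 states with every (state, symbol) defined. Accept strings end in {0,1,2}, Reject strings end in {3}; accept={0,1,2}.

states=4 start=0 accept={0,1,2} delta: 0a->1 0b->1 1a->2 1b->0 2a->3 2b->3 3a->0 3b->0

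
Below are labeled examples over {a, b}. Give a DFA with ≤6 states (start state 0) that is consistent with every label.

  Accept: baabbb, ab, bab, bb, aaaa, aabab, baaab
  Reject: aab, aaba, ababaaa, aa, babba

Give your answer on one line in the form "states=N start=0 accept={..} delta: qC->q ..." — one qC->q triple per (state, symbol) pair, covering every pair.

Grow the machine one transition at a time. Run the examples from 0; the earliest place one falls off (shortest prefix, ties alphabetical) gets sent to the lowest-numbered state that keeps every Accept/Reject pair distinguishable — a pair clashes when both reach the same state with identical unread suffix — and to a fresh state only if none does.
a: 0a undefined. 0a->0: no, ab/aab meet in 0 with "b" left. Open state 1: 0a->1.
b: 0b undefined. 0b->0: ok.
aa: 1a undefined. 1a->0: no, baabbb/aab meet in 0. 1a->1: no, ab/aab meet in 1 with "b" left. Open state 2: 1a->2.
ab: 1b undefined. 1b->0: ok.
aaa: 2a undefined. 2a->0: no, ab/ababaaa meet in 0. 2a->1: no, aaaa/aa meet in 2. 2a->2: no, aaaa/ababaaa meet in 2. Open state 3: 2a->3.
aab: 2b undefined. 2b->0: no, baabbb/aab meet in 0. 2b->1: no, aabab/aab meet in 1. 2b->2: no, baabbb/aab meet in 2. 2b->3: no, aaaa/aaba meet in 3 with "a" left. Open state 4: 2b->4.
aaaa: 3a undefined. 3a->0: ok.
aaba: 4a undefined. 4a->0: no, ab/aaba meet in 0. 4a->1: ok.
baaab: 3b undefined. 3b->0: ok.
baabb: 4b undefined. 4b->0: ok.
All examples now run through 5 states with every (state, symbol) defined. Accept strings end in {0}, Reject strings end in {1,2,3,4}; accept={0}.

states=5 start=0 accept={0} delta: 0a->1 0b->0 1a->2 1b->0 2a->3 2b->4 3a->0 3b->0 4a->1 4b->0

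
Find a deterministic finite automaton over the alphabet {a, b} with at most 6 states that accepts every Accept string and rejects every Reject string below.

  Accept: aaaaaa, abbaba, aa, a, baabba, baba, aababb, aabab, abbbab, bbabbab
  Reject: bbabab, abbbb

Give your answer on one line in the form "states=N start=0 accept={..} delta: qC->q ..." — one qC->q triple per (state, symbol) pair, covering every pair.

State merging on the prefix tree: take the shortest (then alphabetical) example prefix whose next move is undefined and point that move at state 0, else 1, else 2, ...; a target is out if some Accept/Reject pair would then sit in one state with the same input left (inseparable). If every existing state is out, open a new one.
a: 0a undefined. 0a->0: ok.
b: 0b undefined. 0b->0: no, aaaaaa/bbabab meet in 0. Open state 1: 0b->1.
ba: 1a undefined. 1a->0: ok.
bb: 1b undefined. 1b->0: no, aaaaaa/abbbb meet in 0. 1b->1: no, aababb/bbabab meet in 1. Open state 2: 1b->2.
bba: 2a undefined. 2a->0: no, aabab/bbabab meet in 1. 2a->1: no, aababb/bbabab meet in 2. 2a->2: no, abbbab/bbabab meet in 2 with "bab" left. Open state 3: 2a->3.
abbb: 2b undefined. 2b->0: no, aabab/abbbb meet in 1. 2b->1: no, aababb/abbbb meet in 2. 2b->2: no, aababb/abbbb meet in 2. 2b->3: ok.
bbab: 3b undefined. 3b->0: no, aaaaaa/abbbb meet in 0. 3b->1: no, aabab/bbabab meet in 1. 3b->2: no, aababb/bbabab meet in 2. 3b->3: no, baabba/abbbb meet in 3. Open state 4: 3b->4.
abbba: 3a undefined. 3a->0: ok.
bbaba: 4a undefined. 4a->0: no, aabab/bbabab meet in 1. 4a->1: no, aababb/bbabab meet in 2. 4a->2: no, baabba/bbabab meet in 3. 4a->3: ok.
bbabb: 4b undefined. 4b->0: ok.
All examples now run through 5 states with every (state, symbol) defined. Accept strings end in {0,1,2,3}, Reject strings end in {4}; accept={0,1,2,3}.

states=5 start=0 accept={0,1,2,3} delta: 0a->0 0b->1 1a->0 1b->2 2a->3 2b->3 3a->0 3b->4 4a->3 4b->0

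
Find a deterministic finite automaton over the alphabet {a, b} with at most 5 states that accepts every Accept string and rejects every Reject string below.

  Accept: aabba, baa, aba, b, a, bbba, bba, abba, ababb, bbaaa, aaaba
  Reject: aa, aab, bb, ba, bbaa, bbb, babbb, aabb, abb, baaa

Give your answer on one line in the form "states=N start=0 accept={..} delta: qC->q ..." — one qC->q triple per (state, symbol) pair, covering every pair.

Grow the machine one transition at a time. Run the examples from 0; the earliest place one falls off (shortest prefix, ties alphabetical) gets sent to the lowest-numbered state that keeps every Accept/Reject pair distinguishable — a pair clashes when both reach the same state with identical unread suffix — and to a fresh state only if none does.
a: 0a undefined. 0a->0: no, aba/ba meet in 0 with "ba" left. Open state 1: 0a->1.
b: 0b undefined. 0b->0: no, baa/aa meet in 1 with "a" left. 0b->1: ok.
aa: 1a undefined. 1a->0: no, baa/aab meet in 1. 1a->1: no, baa/aa meet in 1. Open state 2: 1a->2.
ab: 1b undefined. 1b->0: no, aba/bbb meet in 1. 1b->1: no, baa/bbaa meet in 2 with "a" left. 1b->2: ok.
aaa: 2a undefined. 2a->0: no, b/bbaa meet in 1. 2a->1: no, ababb/aab meet in 2 with "b" left. 2a->2: no, baa/aa meet in 2. Open state 3: 2a->3.
aab: 2b undefined. 2b->0: no, aabba/aa meet in 2. 2b->1: no, b/aab meet in 1. 2b->2: ok.
aaab: 3b undefined. 3b->0: ok.
baaa: 3a undefined. 3a->0: ok.
All examples now run through 4 states with every (state, symbol) defined. Accept strings end in {1,3}, Reject strings end in {0,2}; accept={1,3}.

states=4 start=0 accept={1,3} delta: 0a->1 0b->1 1a->2 1b->2 2a->3 2b->2 3a->0 3b->0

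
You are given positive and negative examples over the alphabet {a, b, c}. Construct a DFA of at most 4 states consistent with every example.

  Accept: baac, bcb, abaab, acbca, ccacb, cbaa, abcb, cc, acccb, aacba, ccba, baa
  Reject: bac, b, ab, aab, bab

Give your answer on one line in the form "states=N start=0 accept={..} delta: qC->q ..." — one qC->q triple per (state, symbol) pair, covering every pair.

State merging on the prefix tree: take the shortest (then alphabetical) example prefix whose next move is undefined and point that move at state 0, else 1, else 2, ...; a target is out if some Accept/Reject pair would then sit in one state with the same input left (inseparable). If every existing state is out, open a new one.
a: 0a undefined. 0a->0: ok.
b: 0b undefined. 0b->0: no, baac/bac meet in 0 with "c" left. Open state 1: 0b->1.
c: 0c undefined. 0c->0: no, ccacb/b meet in 1. 0c->1: ok.
ba: 1a undefined. 1a->0: no, baac/bac meet in 1. 1a->1: no, baac/bac meet in 1 with "c" left. Open state 2: 1a->2.
bc: 1c undefined. 1c->0: no, bcb/b meet in 1. 1c->1: no, cc/b meet in 1. 1c->2: no, bcb/bab meet in 2 with "b" left. Open state 3: 1c->3.
cb: 1b undefined. 1b->0: ok.
baa: 2a undefined. 2a->0: no, baac/b meet in 1. 2a->1: no, baa/b meet in 1. 2a->2: no, baac/bac meet in 2 with "c" left. 2a->3: ok.
bab: 2b undefined. 2b->0: no, cbaa/bab meet in 0. 2b->1: ok.
bac: 2c undefined. 2c->0: no, cbaa/bac meet in 0. 2c->1: ok.
bcb: 3b undefined. 3b->0: ok.
cca: 3a undefined. 3a->0: ok.
accc: 3c undefined. 3c->0: no, acccb/bac meet in 1. 3c->1: no, baac/bac meet in 1. 3c->2: no, acccb/bac meet in 1. 3c->3: ok.
All examples now run through 4 states with every (state, symbol) defined. Accept strings end in {0,2,3}, Reject strings end in {1}; accept={0,2,3}.

states=4 start=0 accept={0,2,3} delta: 0a->0 0b->1 0c->1 1a->2 1b->0 1c->3 2a->3 2b->1 2c->1 3a->0 3b->0 3c->3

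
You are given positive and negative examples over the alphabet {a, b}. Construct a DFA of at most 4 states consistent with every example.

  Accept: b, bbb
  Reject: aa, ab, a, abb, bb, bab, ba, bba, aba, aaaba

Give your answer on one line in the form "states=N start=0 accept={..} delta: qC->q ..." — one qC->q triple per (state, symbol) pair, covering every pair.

Fold the examples into a partial DFA from state 0: repeatedly fix the first undefined (state, symbol) met by the shortest-then-alphabetical prefix, trying targets in increasing order and rejecting any under which an Accept and a Reject string meet in one state with the same remainder; add a state when all current targets are rejected. Accepting states are where Accept strings end.
a: 0a undefined. 0a->0: no, b/ab meet in 0 with "b" left. Open state 1: 0a->1.
b: 0b undefined. 0b->0: no, b/bb meet in 0. 0b->1: no, b/a meet in 1. Open state 2: 0b->2.
aa: 1a undefined. 1a->0: ok.
ab: 1b undefined. 1b->0: no, b/abb meet in 2. 1b->1: ok.
ba: 2a undefined. 2a->0: no, b/bab meet in 2. 2a->1: ok.
bb: 2b undefined. 2b->0: ok.
All examples now run through 3 states with every (state, symbol) defined. Accept strings end in {2}, Reject strings end in {0,1}; accept={2}.

states=3 start=0 accept={2} delta: 0a->1 0b->2 1a->0 1b->1 2a->1 2b->0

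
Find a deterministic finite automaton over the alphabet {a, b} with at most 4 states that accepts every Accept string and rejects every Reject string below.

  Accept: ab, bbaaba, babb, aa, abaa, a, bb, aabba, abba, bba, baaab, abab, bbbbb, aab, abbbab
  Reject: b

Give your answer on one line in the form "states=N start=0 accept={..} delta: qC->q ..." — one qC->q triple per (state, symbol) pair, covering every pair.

Fold the examples into a partial DFA from state 0: repeatedly fix the first undefined (state, symbol) met by the shortest-then-alphabetical prefix, trying targets in increasing order and rejecting any under which an Accept and a Reject string meet in one state with the same remainder; add a state when all current targets are rejected. Accepting states are where Accept strings end.
a: 0a undefined. 0a->0: no, ab/b meet in 0 with "b" left. Open state 1: 0a->1.
b: 0b undefined. 0b->0: no, bb/b meet in 0. 0b->1: no, a/b meet in 1. Open state 2: 0b->2.
aa: 1a undefined. 1a->0: no, aab/b meet in 2. 1a->1: ok.
ab: 1b undefined. 1b->0: ok.
ba: 2a undefined. 2a->0: ok.
bb: 2b undefined. 2b->0: no, bbbbb/b meet in 2. 2b->1: ok.
All examples now run through 3 states with every (state, symbol) defined. Accept strings end in {0,1}, Reject strings end in {2}; accept={0,1}.

states=3 start=0 accept={0,1} delta: 0a->1 0b->2 1a->1 1b->0 2a->0 2b->1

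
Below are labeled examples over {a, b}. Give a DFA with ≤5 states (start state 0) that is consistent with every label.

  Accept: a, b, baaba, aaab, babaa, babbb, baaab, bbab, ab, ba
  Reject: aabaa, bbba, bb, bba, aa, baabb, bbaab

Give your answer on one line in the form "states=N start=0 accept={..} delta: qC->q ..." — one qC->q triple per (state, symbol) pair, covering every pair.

states=5 start=0 accept={1,2} delta: 0a->1 0b->2 1a->0 1b->1 2a->1 2b->3 3a->4 3b->1 4a->2 4b->1

Grow the machine one transition at a time. Run the examples from 0; the earliest place one falls off (shortest prefix, ties alphabetical) gets sent to the lowest-numbered state that keeps every Accept/Reject pair distinguishable — a pair clashes when both reach the same state with identical unread suffix — and to a fresh state only if none does.
a: 0a undefined. 0a->0: no, a/aa meet in 0. Open state 1: 0a->1.
b: 0b undefined. 0b->0: no, a/bbba meet in 1. 0b->1: no, babaa/aabaa meet in 1 with "abaa" left. Open state 2: 0b->2.
aa: 1a undefined. 1a->0: ok.
ab: 1b undefined. 1b->0: no, aaab/aa meet in 0. 1b->1: ok.
ba: 2a undefined. 2a->0: no, a/aabaa meet in 1. 2a->1: ok.
bb: 2b undefined. 2b->0: no, a/bbba meet in 1. 2b->1: no, a/bb meet in 1. 2b->2: no, a/bbba meet in 1. Open state 3: 2b->3.
bba: 3a undefined. 3a->0: no, a/bbaab meet in 1. 3a->1: no, a/bba meet in 1. 3a->2: no, a/bbaab meet in 1. 3a->3: no, bbab/bbaab meet in 3 with "b" left. Open state 4: 3a->4.
bbb: 3b undefined. 3b->0: no, a/bbba meet in 1. 3b->1: ok.
bbaa: 4a undefined. 4a->0: no, b/bbaab meet in 2. 4a->1: no, a/bbaab meet in 1. 4a->2: ok.
bbab: 4b undefined. 4b->0: no, bbab/aabaa meet in 0. 4b->1: ok.
All examples now run through 5 states with every (state, symbol) defined. Accept strings end in {1,2}, Reject strings end in {0,3,4}; accept={1,2}.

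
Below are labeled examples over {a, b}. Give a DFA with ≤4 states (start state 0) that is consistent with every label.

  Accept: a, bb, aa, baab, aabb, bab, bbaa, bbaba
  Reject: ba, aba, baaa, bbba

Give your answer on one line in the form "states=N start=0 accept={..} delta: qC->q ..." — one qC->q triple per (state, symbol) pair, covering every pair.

states=4 start=0 accept={0,2} delta: 0a->0 0b->1 1a->1 1b->2 2a->3 2b->1 3a->0 3b->0

State merging on the prefix tree: take the shortest (then alphabetical) example prefix whose next move is undefined and point that move at state 0, else 1, else 2, ...; a target is out if some Accept/Reject pair would then sit in one state with the same input left (inseparable). If every existing state is out, open a new one.
a: 0a undefined. 0a->0: ok.
b: 0b undefined. 0b->0: no, a/ba meet in 0. Open state 1: 0b->1.
ba: 1a undefined. 1a->0: no, a/ba meet in 0. 1a->1: ok.
bb: 1b undefined. 1b->0: no, bbaba/ba meet in 1. 1b->1: no, bb/ba meet in 1. Open state 2: 1b->2.
bba: 2a undefined. 2a->0: no, bbaba/ba meet in 1. 2a->1: no, bbaa/ba meet in 1. 2a->2: no, bbaba/bbba meet in 2 with "ba" left. Open state 3: 2a->3.
bbb: 2b undefined. 2b->0: no, a/bbba meet in 0. 2b->1: ok.
bbaa: 3a undefined. 3a->0: ok.
bbab: 3b undefined. 3b->0: ok.
All examples now run through 4 states with every (state, symbol) defined. Accept strings end in {0,2}, Reject strings end in {1}; accept={0,2}.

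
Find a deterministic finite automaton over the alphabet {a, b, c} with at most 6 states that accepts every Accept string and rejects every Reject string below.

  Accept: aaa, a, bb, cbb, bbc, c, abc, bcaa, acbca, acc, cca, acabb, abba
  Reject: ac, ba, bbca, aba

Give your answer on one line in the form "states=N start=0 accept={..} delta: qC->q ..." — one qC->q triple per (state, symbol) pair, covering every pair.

State merging on the prefix tree: take the shortest (then alphabetical) example prefix whose next move is undefined and point that move at state 0, else 1, else 2, ...; a target is out if some Accept/Reject pair would then sit in one state with the same input left (inseparable). If every existing state is out, open a new one.
a: 0a undefined. 0a->0: no, c/ac meet in 0 with "c" left. Open state 1: 0a->1.
b: 0b undefined. 0b->0: no, a/ba meet in 1. 0b->1: ok.
c: 0c undefined. 0c->0: ok.
aa: 1a undefined. 1a->0: no, c/ba meet in 0. 1a->1: no, aaa/ba meet in 1. Open state 2: 1a->2.
ab: 1b undefined. 1b->0: no, a/bbca meet in 1. 1b->1: no, bbc/ac meet in 1 with "c" left. 1b->2: no, aaa/aba meet in 2 with "a" left. Open state 3: 1b->3.
ac: 1c undefined. 1c->0: no, c/ac meet in 0. 1c->1: no, a/ac meet in 1. 1c->2: ok.
aaa: 2a undefined. 2a->0: ok.
aba: 3a undefined. 3a->0: no, aaa/aba meet in 0. 3a->1: no, a/aba meet in 1. 3a->2: ok.
abb: 3b undefined. 3b->0: ok.
abc: 3c undefined. 3c->0: no, a/bbca meet in 1. 3c->1: ok.
acb: 2b undefined. 2b->0: ok.
acc: 2c undefined. 2c->0: ok.
All examples now run through 4 states with every (state, symbol) defined. Accept strings end in {0,1,3}, Reject strings end in {2}; accept={0,1,3}.

states=4 start=0 accept={0,1,3} delta: 0a->1 0b->1 0c->0 1a->2 1b->3 1c->2 2a->0 2b->0 2c->0 3a->2 3b->0 3c->1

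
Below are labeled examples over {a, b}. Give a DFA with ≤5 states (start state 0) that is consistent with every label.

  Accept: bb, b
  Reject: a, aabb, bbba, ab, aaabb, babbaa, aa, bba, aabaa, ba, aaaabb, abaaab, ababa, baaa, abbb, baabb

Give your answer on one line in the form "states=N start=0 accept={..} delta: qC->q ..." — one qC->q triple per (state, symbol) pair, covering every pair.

State merging on the prefix tree: take the shortest (then alphabetical) example prefix whose next move is undefined and point that move at state 0, else 1, else 2, ...; a target is out if some Accept/Reject pair would then sit in one state with the same input left (inseparable). If every existing state is out, open a new one.
a: 0a undefined. 0a->0: no, bb/aabb meet in 0 with "bb" left. Open state 1: 0a->1.
b: 0b undefined. 0b->0: ok.
aa: 1a undefined. 1a->0: no, bb/aabb meet in 0. 1a->1: ok.
ab: 1b undefined. 1b->0: no, bb/aabb meet in 0. 1b->1: ok.
All examples now run through 2 states with every (state, symbol) defined. Accept strings end in {0}, Reject strings end in {1}; accept={0}.

states=2 start=0 accept={0} delta: 0a->1 0b->0 1a->1 1b->1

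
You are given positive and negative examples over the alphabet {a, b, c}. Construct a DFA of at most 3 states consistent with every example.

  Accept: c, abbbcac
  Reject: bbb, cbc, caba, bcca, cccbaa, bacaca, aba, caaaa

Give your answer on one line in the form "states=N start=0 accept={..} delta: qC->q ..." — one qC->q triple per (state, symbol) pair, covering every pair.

states=2 start=0 accept={1} delta: 0a->0 0b->0 0c->1 1a->0 1b->1 1c->0

Fold the examples into a partial DFA from state 0: repeatedly fix the first undefined (state, symbol) met by the shortest-then-alphabetical prefix, trying targets in increasing order and rejecting any under which an Accept and a Reject string meet in one state with the same remainder; add a state when all current targets are rejected. Accepting states are where Accept strings end.
a: 0a undefined. 0a->0: ok.
b: 0b undefined. 0b->0: ok.
c: 0c undefined. 0c->0: no, c/bbb meet in 0. Open state 1: 0c->1.
ca: 1a undefined. 1a->0: ok.
cb: 1b undefined. 1b->0: no, c/cbc meet in 1. 1b->1: ok.
cc: 1c undefined. 1c->0: ok.
All examples now run through 2 states with every (state, symbol) defined. Accept strings end in {1}, Reject strings end in {0}; accept={1}.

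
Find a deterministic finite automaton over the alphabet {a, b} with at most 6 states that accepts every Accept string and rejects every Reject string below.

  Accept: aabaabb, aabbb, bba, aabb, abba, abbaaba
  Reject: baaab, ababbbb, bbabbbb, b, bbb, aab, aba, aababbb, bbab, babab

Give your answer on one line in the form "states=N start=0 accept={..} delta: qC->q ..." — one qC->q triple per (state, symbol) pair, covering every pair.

Grow the machine one transition at a time. Run the examples from 0; the earliest place one falls off (shortest prefix, ties alphabetical) gets sent to the lowest-numbered state that keeps every Accept/Reject pair distinguishable — a pair clashes when both reach the same state with identical unread suffix — and to a fresh state only if none does.
a: 0a undefined. 0a->0: no, aabbb/bbb meet in 0 with "bbb" left. Open state 1: 0a->1.
b: 0b undefined. 0b->0: ok.
aa: 1a undefined. 1a->0: no, aabaabb/b meet in 0. 1a->1: ok.
ab: 1b undefined. 1b->0: no, aabaabb/baaab meet in 0. 1b->1: no, aabaabb/baaab meet in 1. Open state 2: 1b->2.
aba: 2a undefined. 2a->0: ok.
abb: 2b undefined. 2b->0: no, aabaabb/ababbbb meet in 0. 2b->1: no, aabaabb/bbabbbb meet in 1. 2b->2: no, aabaabb/baaab meet in 2. Open state 3: 2b->3.
abba: 3a undefined. 3a->0: no, abba/ababbbb meet in 0. 3a->1: no, abbaaba/ababbbb meet in 0. 3a->2: no, abba/baaab meet in 2. 3a->3: ok.
aabbb: 3b undefined. 3b->0: no, aabbb/ababbbb meet in 0. 3b->1: ok.
All examples now run through 4 states with every (state, symbol) defined. Accept strings end in {1,3}, Reject strings end in {0,2}; accept={1,3}.

states=4 start=0 accept={1,3} delta: 0a->1 0b->0 1a->1 1b->2 2a->0 2b->3 3a->3 3b->1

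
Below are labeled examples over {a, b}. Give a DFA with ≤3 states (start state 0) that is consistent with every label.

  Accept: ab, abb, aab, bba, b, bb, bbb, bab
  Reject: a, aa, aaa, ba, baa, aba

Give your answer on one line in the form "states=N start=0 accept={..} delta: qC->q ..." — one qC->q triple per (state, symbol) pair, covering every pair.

states=3 start=0 accept={1,2} delta: 0a->0 0b->1 1a->0 1b->2 2a->1 2b->1

Grow the machine one transition at a time. Run the examples from 0; the earliest place one falls off (shortest prefix, ties alphabetical) gets sent to the lowest-numbered state that keeps every Accept/Reject pair distinguishable — a pair clashes when both reach the same state with identical unread suffix — and to a fresh state only if none does.
a: 0a undefined. 0a->0: ok.
b: 0b undefined. 0b->0: no, ab/a meet in 0. Open state 1: 0b->1.
ba: 1a undefined. 1a->0: ok.
bb: 1b undefined. 1b->0: no, abb/a meet in 0. 1b->1: no, bba/a meet in 0. Open state 2: 1b->2.
bba: 2a undefined. 2a->0: no, bba/a meet in 0. 2a->1: ok.
bbb: 2b undefined. 2b->0: no, bbb/a meet in 0. 2b->1: ok.
All examples now run through 3 states with every (state, symbol) defined. Accept strings end in {1,2}, Reject strings end in {0}; accept={1,2}.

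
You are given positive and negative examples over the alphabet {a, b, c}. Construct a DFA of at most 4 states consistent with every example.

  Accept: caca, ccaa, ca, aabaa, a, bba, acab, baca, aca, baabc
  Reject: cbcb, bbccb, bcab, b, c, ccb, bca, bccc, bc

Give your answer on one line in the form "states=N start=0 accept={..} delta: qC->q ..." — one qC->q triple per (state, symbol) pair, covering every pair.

states=4 start=0 accept={0,2} delta: 0a->0 0b->1 0c->1 1a->2 1b->1 1c->3 2a->2 2b->2 2c->0 3a->1 3b->1 3c->0

Grow the machine one transition at a time. Run the examples from 0; the earliest place one falls off (shortest prefix, ties alphabetical) gets sent to the lowest-numbered state that keeps every Accept/Reject pair distinguishable — a pair clashes when both reach the same state with identical unread suffix — and to a fresh state only if none does.
a: 0a undefined. 0a->0: ok.
b: 0b undefined. 0b->0: no, ca/bca meet in 0 with "ca" left. Open state 1: 0b->1.
c: 0c undefined. 0c->0: no, caca/c meet in 0. 0c->1: ok.
ba: 1a undefined. 1a->0: no, acab/b meet in 1. 1a->1: no, caca/bca meet in 1 with "ca" left. Open state 2: 1a->2.
bb: 1b undefined. 1b->0: no, a/cbcb meet in 0. 1b->1: ok.
bc: 1c undefined. 1c->0: no, ccaa/bca meet in 0. 1c->1: no, ca/bca meet in 2. 1c->2: no, ca/bc meet in 2. Open state 3: 1c->3.
baa: 2a undefined. 2a->0: no, baabc/bc meet in 3. 2a->1: no, aabaa/b meet in 1. 2a->2: ok.
bac: 2c undefined. 2c->0: ok.
bca: 3a undefined. 3a->0: no, caca/bca meet in 0. 3a->1: ok.
bcc: 3c undefined. 3c->0: ok.
ccb: 3b undefined. 3b->0: no, caca/cbcb meet in 0. 3b->1: ok.
acab: 2b undefined. 2b->0: no, baabc/cbcb meet in 1. 2b->1: no, acab/cbcb meet in 1. 2b->2: ok.
All examples now run through 4 states with every (state, symbol) defined. Accept strings end in {0,2}, Reject strings end in {1,3}; accept={0,2}.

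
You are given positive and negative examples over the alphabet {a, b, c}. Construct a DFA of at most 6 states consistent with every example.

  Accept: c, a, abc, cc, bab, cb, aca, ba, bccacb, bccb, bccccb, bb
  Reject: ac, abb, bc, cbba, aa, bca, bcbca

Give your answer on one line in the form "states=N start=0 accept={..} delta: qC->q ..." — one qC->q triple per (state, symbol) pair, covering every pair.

states=5 start=0 accept={0,1,2} delta: 0a->1 0b->2 0c->0 1a->3 1b->3 1c->3 2a->0 2b->1 2c->4 3a->0 3b->3 3c->0 4a->3 4b->2 4c->2

Grow the machine one transition at a time. Run the examples from 0; the earliest place one falls off (shortest prefix, ties alphabetical) gets sent to the lowest-numbered state that keeps every Accept/Reject pair distinguishable — a pair clashes when both reach the same state with identical unread suffix — and to a fresh state only if none does.
a: 0a undefined. 0a->0: no, c/ac meet in 0 with "c" left. Open state 1: 0a->1.
b: 0b undefined. 0b->0: no, c/bc meet in 0 with "c" left. 0b->1: no, aca/bca meet in 1 with "ca" left. Open state 2: 0b->2.
c: 0c undefined. 0c->0: ok.
aa: 1a undefined. 1a->0: no, c/aa meet in 0. 1a->1: no, a/aa meet in 1. 1a->2: no, cb/aa meet in 2. Open state 3: 1a->3.
ab: 1b undefined. 1b->0: no, cb/abb meet in 2. 1b->1: no, a/abb meet in 1. 1b->2: no, abc/bc meet in 2 with "c" left. 1b->3: ok.
ac: 1c undefined. 1c->0: no, c/ac meet in 0. 1c->1: no, a/ac meet in 1. 1c->2: no, cb/ac meet in 2. 1c->3: ok.
ba: 2a undefined. 2a->0: ok.
bb: 2b undefined. 2b->0: no, a/cbba meet in 1. 2b->1: ok.
bc: 2c undefined. 2c->0: no, c/bc meet in 0. 2c->1: no, a/bc meet in 1. 2c->2: no, c/bca meet in 0. 2c->3: no, aca/bca meet in 3 with "a" left. Open state 4: 2c->4.
abb: 3b undefined. 3b->0: no, c/abb meet in 0. 3b->1: no, a/abb meet in 1. 3b->2: no, bab/abb meet in 2. 3b->3: ok.
abc: 3c undefined. 3c->0: ok.
aca: 3a undefined. 3a->0: ok.
bca: 4a undefined. 4a->0: no, c/bca meet in 0. 4a->1: no, a/bca meet in 1. 4a->2: no, bab/bca meet in 2. 4a->3: ok.
bcb: 4b undefined. 4b->0: no, a/bcbca meet in 1. 4b->1: no, c/bcbca meet in 0. 4b->2: ok.
bcc: 4c undefined. 4c->0: no, bccacb/ac meet in 3. 4c->1: no, bccb/ac meet in 3. 4c->2: ok.
All examples now run through 5 states with every (state, symbol) defined. Accept strings end in {0,1,2}, Reject strings end in {3,4}; accept={0,1,2}.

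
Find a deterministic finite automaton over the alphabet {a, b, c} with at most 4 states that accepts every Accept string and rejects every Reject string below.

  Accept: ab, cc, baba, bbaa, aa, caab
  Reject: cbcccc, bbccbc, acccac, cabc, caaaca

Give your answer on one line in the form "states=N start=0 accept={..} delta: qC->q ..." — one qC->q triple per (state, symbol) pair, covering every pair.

Grow the machine one transition at a time. Run the examples from 0; the earliest place one falls off (shortest prefix, ties alphabetical) gets sent to the lowest-numbered state that keeps every Accept/Reject pair distinguishable — a pair clashes when both reach the same state with identical unread suffix — and to a fresh state only if none does.
a: 0a undefined. 0a->0: ok.
b: 0b undefined. 0b->0: ok.
c: 0c undefined. 0c->0: no, ab/cbcccc meet in 0. Open state 1: 0c->1.
ca: 1a undefined. 1a->0: no, ab/caaaca meet in 0. 1a->1: ok.
cb: 1b undefined. 1b->0: ok.
cc: 1c undefined. 1c->0: no, ab/cbcccc meet in 0. 1c->1: no, cc/cbcccc meet in 1. Open state 2: 1c->2.
accc: 2c undefined. 2c->0: ok.
bbccb: 2b undefined. 2b->0: ok.
caaaca: 2a undefined. 2a->0: no, ab/caaaca meet in 0. 2a->1: ok.
All examples now run through 3 states with every (state, symbol) defined. Accept strings end in {0,2}, Reject strings end in {1}; accept={0,2}.

states=3 start=0 accept={0,2} delta: 0a->0 0b->0 0c->1 1a->1 1b->0 1c->2 2a->1 2b->0 2c->0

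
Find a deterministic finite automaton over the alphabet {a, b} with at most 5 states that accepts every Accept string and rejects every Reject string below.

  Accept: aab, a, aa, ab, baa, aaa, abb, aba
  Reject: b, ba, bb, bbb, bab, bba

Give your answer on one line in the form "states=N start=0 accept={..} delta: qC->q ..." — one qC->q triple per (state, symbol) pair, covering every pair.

states=3 start=0 accept={1} delta: 0a->1 0b->2 1a->1 1b->1 2a->0 2b->2

Grow the machine one transition at a time. Run the examples from 0; the earliest place one falls off (shortest prefix, ties alphabetical) gets sent to the lowest-numbered state that keeps every Accept/Reject pair distinguishable — a pair clashes when both reach the same state with identical unread suffix — and to a fresh state only if none does.
a: 0a undefined. 0a->0: no, aab/b meet in 0 with "b" left. Open state 1: 0a->1.
b: 0b undefined. 0b->0: no, a/ba meet in 1. 0b->1: no, aab/bab meet in 1 with "ab" left. Open state 2: 0b->2.
aa: 1a undefined. 1a->0: no, aab/b meet in 2. 1a->1: ok.
ab: 1b undefined. 1b->0: no, abb/b meet in 2. 1b->1: ok.
ba: 2a undefined. 2a->0: ok.
bb: 2b undefined. 2b->0: no, aab/bba meet in 1. 2b->1: no, aab/bb meet in 1. 2b->2: ok.
All examples now run through 3 states with every (state, symbol) defined. Accept strings end in {1}, Reject strings end in {0,2}; accept={1}.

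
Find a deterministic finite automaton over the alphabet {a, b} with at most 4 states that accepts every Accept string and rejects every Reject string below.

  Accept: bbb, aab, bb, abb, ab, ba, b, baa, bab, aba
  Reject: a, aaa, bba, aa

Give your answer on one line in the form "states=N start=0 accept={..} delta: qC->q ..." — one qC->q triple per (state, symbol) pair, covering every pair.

states=3 start=0 accept={1,2} delta: 0a->0 0b->1 1a->1 1b->2 2a->0 2b->1

State merging on the prefix tree: take the shortest (then alphabetical) example prefix whose next move is undefined and point that move at state 0, else 1, else 2, ...; a target is out if some Accept/Reject pair would then sit in one state with the same input left (inseparable). If every existing state is out, open a new one.
a: 0a undefined. 0a->0: ok.
b: 0b undefined. 0b->0: no, bbb/a meet in 0. Open state 1: 0b->1.
ba: 1a undefined. 1a->0: no, ba/a meet in 0. 1a->1: ok.
bb: 1b undefined. 1b->0: no, bb/a meet in 0. 1b->1: no, bbb/bba meet in 1. Open state 2: 1b->2.
bba: 2a undefined. 2a->0: ok.
bbb: 2b undefined. 2b->0: no, bbb/a meet in 0. 2b->1: ok.
All examples now run through 3 states with every (state, symbol) defined. Accept strings end in {1,2}, Reject strings end in {0}; accept={1,2}.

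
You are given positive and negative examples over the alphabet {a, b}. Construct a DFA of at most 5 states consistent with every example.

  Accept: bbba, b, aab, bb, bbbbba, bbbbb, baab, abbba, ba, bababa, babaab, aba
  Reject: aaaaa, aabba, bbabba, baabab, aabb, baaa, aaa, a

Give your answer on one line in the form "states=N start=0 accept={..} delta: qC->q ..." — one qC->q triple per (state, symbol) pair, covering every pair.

State merging on the prefix tree: take the shortest (then alphabetical) example prefix whose next move is undefined and point that move at state 0, else 1, else 2, ...; a target is out if some Accept/Reject pair would then sit in one state with the same input left (inseparable). If every existing state is out, open a new one.
a: 0a undefined. 0a->0: no, bb/aabb meet in 0 with "bb" left. Open state 1: 0a->1.
b: 0b undefined. 0b->0: no, bbba/a meet in 1. 0b->1: no, b/a meet in 1. Open state 2: 0b->2.
aa: 1a undefined. 1a->0: no, bb/aabb meet in 2 with "b" left. 1a->1: ok.
ab: 1b undefined. 1b->0: no, b/aabb meet in 2. 1b->1: no, aab/aaaaa meet in 1. 1b->2: no, bb/aabb meet in 2 with "b" left. Open state 3: 1b->3.
ba: 2a undefined. 2a->0: ok.
bb: 2b undefined. 2b->0: ok.
aba: 3a undefined. 3a->0: no, b/baabab meet in 2. 3a->1: no, aab/baabab meet in 3. 3a->2: no, bbba/baabab meet in 0. 3a->3: ok.
abb: 3b undefined. 3b->0: no, bbba/baabab meet in 0. 3b->1: ok.
All examples now run through 4 states with every (state, symbol) defined. Accept strings end in {0,2,3}, Reject strings end in {1}; accept={0,2,3}.

states=4 start=0 accept={0,2,3} delta: 0a->1 0b->2 1a->1 1b->3 2a->0 2b->0 3a->3 3b->1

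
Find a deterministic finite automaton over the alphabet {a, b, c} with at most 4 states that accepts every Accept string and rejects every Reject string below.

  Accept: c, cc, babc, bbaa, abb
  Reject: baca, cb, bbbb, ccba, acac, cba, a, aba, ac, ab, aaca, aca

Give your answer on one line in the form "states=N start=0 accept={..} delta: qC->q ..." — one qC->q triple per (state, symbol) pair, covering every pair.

State merging on the prefix tree: take the shortest (then alphabetical) example prefix whose next move is undefined and point that move at state 0, else 1, else 2, ...; a target is out if some Accept/Reject pair would then sit in one state with the same input left (inseparable). If every existing state is out, open a new one.
a: 0a undefined. 0a->0: no, c/ac meet in 0 with "c" left. Open state 1: 0a->1.
b: 0b undefined. 0b->0: ok.
c: 0c undefined. 0c->0: no, c/cb meet in 0. 0c->1: no, c/a meet in 1. Open state 2: 0c->2.
aa: 1a undefined. 1a->0: no, bbaa/bbbb meet in 0. 1a->1: no, bbaa/a meet in 1. 1a->2: ok.
ab: 1b undefined. 1b->0: no, abb/bbbb meet in 0. 1b->1: no, c/aba meet in 2. 1b->2: no, c/ab meet in 2. Open state 3: 1b->3.
ac: 1c undefined. 1c->0: ok.
cb: 2b undefined. 2b->0: ok.
cc: 2c undefined. 2c->0: no, cc/cb meet in 0. 2c->1: no, c/aaca meet in 2. 2c->2: ok.
aba: 3a undefined. 3a->0: ok.
abb: 3b undefined. 3b->0: no, abb/cb meet in 0. 3b->1: no, abb/baca meet in 1. 3b->2: ok.
aaca: 2a undefined. 2a->0: ok.
babc: 3c undefined. 3c->0: no, babc/cb meet in 0. 3c->1: no, babc/baca meet in 1. 3c->2: ok.
All examples now run through 4 states with every (state, symbol) defined. Accept strings end in {2}, Reject strings end in {0,1,3}; accept={2}.

states=4 start=0 accept={2} delta: 0a->1 0b->0 0c->2 1a->2 1b->3 1c->0 2a->0 2b->0 2c->2 3a->0 3b->2 3c->2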